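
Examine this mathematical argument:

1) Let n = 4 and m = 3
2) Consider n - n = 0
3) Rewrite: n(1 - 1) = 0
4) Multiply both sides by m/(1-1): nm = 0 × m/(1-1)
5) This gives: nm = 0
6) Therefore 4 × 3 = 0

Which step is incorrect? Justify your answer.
Step 4: Multiply both sides by m/(1-1): nm = 0 × m/(1-1)

Step 4 multiplies both sides by m/(1-1). However, 1-1 = 0, so this is multiplication by m/0, which is undefined. We cannot multiply by an undefined expression.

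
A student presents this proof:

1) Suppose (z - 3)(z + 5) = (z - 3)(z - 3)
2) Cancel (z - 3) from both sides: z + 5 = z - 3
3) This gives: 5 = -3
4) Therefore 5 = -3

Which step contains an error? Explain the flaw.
Step 2: Cancel (z - 3) from both sides: z + 5 = z - 3

Step 2 cancels (z - 3) from both sides. This is only valid if (z - 3) ≠ 0, i.e., z ≠ 3. When z = 3, both sides equal zero regardless of the other factors. The correct approach requires considering z = 3 as a separate case.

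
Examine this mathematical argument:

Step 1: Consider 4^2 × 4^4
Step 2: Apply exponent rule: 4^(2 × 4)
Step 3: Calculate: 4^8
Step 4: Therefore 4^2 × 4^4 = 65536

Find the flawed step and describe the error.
Step 2: Apply exponent rule: 4^(2 × 4)

Step 2 incorrectly states that a^b × a^c = a^(b×c). The correct rule is a^b × a^c = a^(b+c). The actual value is 4^2 × 4^4 = 4^6 = 4096, not 4^8 = 65536.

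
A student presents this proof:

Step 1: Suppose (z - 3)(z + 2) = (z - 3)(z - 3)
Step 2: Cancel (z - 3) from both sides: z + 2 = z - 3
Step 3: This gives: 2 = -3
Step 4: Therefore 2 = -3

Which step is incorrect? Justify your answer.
Step 2: Cancel (z - 3) from both sides: z + 2 = z - 3

Step 2 cancels (z - 3) from both sides. This is only valid if (z - 3) ≠ 0, i.e., z ≠ 3. When z = 3, both sides equal zero regardless of the other factors. The correct approach requires considering z = 3 as a separate case.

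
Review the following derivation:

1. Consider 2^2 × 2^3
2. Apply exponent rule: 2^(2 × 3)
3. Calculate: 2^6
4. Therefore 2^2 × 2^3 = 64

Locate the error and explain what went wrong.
Step 2: Apply exponent rule: 2^(2 × 3)

Step 2 incorrectly states that a^b × a^c = a^(b×c). The correct rule is a^b × a^c = a^(b+c). The actual value is 2^2 × 2^3 = 2^5 = 32, not 2^6 = 64.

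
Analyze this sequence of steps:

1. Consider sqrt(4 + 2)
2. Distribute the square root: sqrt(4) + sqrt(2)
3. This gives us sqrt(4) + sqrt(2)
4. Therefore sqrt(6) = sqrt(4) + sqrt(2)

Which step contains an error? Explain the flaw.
Step 2: Distribute the square root: sqrt(4) + sqrt(2)

Step 2 incorrectly 'distributes' the square root over addition. The square root function does not distribute: sqrt(a + b) ≠ sqrt(a) + sqrt(b). In fact, sqrt(4 + 2) = sqrt(6) ≈ 2.4495, while sqrt(4) + sqrt(2) ≈ 3.4142.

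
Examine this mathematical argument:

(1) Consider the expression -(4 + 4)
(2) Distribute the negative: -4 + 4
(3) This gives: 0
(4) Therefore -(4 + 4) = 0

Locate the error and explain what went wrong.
Step 2: Distribute the negative: -4 + 4

Step 2 incorrectly distributes the negative sign. The correct distribution is -(4 + 4) = -4 - 4 = -8. The negative must be applied to both terms, not just the first. The error treats -(4 + 4) as -4 + 4, which equals 0 instead of -8.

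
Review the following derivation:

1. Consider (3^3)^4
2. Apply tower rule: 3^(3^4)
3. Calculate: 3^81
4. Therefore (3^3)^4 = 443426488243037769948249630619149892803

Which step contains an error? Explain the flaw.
Step 2: Apply tower rule: 3^(3^4)

Step 2 incorrectly states that (a^b)^c = a^(b^c). The correct rule is (a^b)^c = a^(b×c). The actual value is (3^3)^4 = 3^12 = 531441, not 3^81 = 443426488243037769948249630619149892803.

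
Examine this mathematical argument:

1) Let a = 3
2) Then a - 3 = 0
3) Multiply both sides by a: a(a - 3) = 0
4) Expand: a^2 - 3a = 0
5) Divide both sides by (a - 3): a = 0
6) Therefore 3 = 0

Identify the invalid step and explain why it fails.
Step 5: Divide both sides by (a - 3): a = 0

Step 5 divides both sides by (a - 3). However, since a = 3, we have (a - 3) = 0. Division by zero is undefined, making this step invalid.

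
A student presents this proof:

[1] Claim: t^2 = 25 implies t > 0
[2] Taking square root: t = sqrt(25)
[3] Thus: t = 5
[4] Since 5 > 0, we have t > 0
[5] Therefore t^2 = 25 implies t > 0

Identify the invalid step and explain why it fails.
Step 2: Taking square root: t = sqrt(25)

Step 2 takes the square root and assumes the positive root only. The equation t^2 = 25 actually has two solutions: t = 5 and t = -5. The proof silently assumes t > 0 without justification, then uses this assumption to conclude t > 0, which is circular. The counterexample t = -5 shows the claim is false.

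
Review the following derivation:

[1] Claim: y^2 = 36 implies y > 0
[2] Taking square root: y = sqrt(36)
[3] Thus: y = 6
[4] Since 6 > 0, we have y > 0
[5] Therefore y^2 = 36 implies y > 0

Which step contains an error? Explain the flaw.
Step 2: Taking square root: y = sqrt(36)

Step 2 takes the square root and assumes the positive root only. The equation y^2 = 36 actually has two solutions: y = 6 and y = -6. The proof silently assumes y > 0 without justification, then uses this assumption to conclude y > 0, which is circular. The counterexample y = -6 shows the claim is false.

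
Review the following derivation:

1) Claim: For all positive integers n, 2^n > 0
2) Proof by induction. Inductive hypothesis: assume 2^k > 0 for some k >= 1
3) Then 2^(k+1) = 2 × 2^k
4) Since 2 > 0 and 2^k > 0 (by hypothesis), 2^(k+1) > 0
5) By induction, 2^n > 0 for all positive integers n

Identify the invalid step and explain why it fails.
Step 5: By induction, 2^n > 0 for all positive integers n

Step 5 concludes the proof by induction, but no base case was ever established. A valid induction proof requires: (1) a base case proving 2^1 > 0, and (2) an inductive step showing IF 2^k > 0 THEN 2^(k+1) > 0. Steps 2-4 correctly establish the inductive step, but without the base case the conclusion in step 5 does not follow.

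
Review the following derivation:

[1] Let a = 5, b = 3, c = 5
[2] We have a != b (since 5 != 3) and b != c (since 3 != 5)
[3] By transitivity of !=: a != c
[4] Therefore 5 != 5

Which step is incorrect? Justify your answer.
Step 3: By transitivity of !=: a != c

Step 3 incorrectly applies transitivity to the '!=' relation. Transitivity states: if a R b and b R c, then a R c. However, '!=' is not transitive. Counterexample: 5 != 3 and 3 != 5, but 5 = 5 (both equal 5). Transitivity holds for relations like <, <=, =, but not for !=.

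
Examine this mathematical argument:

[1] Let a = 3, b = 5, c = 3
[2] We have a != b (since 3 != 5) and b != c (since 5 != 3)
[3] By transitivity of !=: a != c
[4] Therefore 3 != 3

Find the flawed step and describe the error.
Step 3: By transitivity of !=: a != c

Step 3 incorrectly applies transitivity to the '!=' relation. Transitivity states: if a R b and b R c, then a R c. However, '!=' is not transitive. Counterexample: 3 != 5 and 5 != 3, but 3 = 3 (both equal 3). Transitivity holds for relations like <, <=, =, but not for !=.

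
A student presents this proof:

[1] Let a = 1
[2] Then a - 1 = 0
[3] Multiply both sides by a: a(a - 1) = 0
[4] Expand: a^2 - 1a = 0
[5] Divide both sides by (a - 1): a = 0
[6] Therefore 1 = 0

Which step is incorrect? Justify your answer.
Step 5: Divide both sides by (a - 1): a = 0

Step 5 divides both sides by (a - 1). However, since a = 1, we have (a - 1) = 0. Division by zero is undefined, making this step invalid.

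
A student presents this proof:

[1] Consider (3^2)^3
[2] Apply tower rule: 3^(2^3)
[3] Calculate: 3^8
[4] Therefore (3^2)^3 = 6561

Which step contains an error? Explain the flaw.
Step 2: Apply tower rule: 3^(2^3)

Step 2 incorrectly states that (a^b)^c = a^(b^c). The correct rule is (a^b)^c = a^(b×c). The actual value is (3^2)^3 = 3^6 = 729, not 3^8 = 6561.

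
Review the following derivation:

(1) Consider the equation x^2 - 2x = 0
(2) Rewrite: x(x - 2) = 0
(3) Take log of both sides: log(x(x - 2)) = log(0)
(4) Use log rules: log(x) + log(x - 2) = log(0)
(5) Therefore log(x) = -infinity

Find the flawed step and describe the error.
Step 3: Take log of both sides: log(x(x - 2)) = log(0)

Step 3 takes the logarithm of both sides, resulting in log(0) on the right side. The logarithm is only defined for positive numbers; log(0) is undefined (approaches negative infinity). This operation is invalid.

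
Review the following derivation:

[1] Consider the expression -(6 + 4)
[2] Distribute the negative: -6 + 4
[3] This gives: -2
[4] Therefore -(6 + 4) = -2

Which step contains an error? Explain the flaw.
Step 2: Distribute the negative: -6 + 4

Step 2 incorrectly distributes the negative sign. The correct distribution is -(6 + 4) = -6 - 4 = -10. The negative must be applied to both terms, not just the first. The error treats -(6 + 4) as -6 + 4, which equals -2 instead of -10.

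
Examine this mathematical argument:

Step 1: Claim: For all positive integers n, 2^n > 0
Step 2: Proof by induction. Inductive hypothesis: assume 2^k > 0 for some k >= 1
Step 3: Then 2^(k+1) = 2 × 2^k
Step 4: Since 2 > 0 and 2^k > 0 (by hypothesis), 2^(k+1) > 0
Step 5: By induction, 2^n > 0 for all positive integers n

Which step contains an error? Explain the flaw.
Step 5: By induction, 2^n > 0 for all positive integers n

Step 5 concludes the proof by induction, but no base case was ever established. A valid induction proof requires: (1) a base case proving 2^1 > 0, and (2) an inductive step showing IF 2^k > 0 THEN 2^(k+1) > 0. Steps 2-4 correctly establish the inductive step, but without the base case the conclusion in step 5 does not follow.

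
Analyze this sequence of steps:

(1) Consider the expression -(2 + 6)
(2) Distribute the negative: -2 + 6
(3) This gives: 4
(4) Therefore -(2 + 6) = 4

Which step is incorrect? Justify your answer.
Step 2: Distribute the negative: -2 + 6

Step 2 incorrectly distributes the negative sign. The correct distribution is -(2 + 6) = -2 - 6 = -8. The negative must be applied to both terms, not just the first. The error treats -(2 + 6) as -2 + 6, which equals 4 instead of -8.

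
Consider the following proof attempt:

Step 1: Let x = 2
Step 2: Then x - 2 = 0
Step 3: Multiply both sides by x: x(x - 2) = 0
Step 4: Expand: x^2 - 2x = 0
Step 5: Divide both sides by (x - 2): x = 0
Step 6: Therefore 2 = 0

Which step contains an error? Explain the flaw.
Step 5: Divide both sides by (x - 2): x = 0

Step 5 divides both sides by (x - 2). However, since x = 2, we have (x - 2) = 0. Division by zero is undefined, making this step invalid.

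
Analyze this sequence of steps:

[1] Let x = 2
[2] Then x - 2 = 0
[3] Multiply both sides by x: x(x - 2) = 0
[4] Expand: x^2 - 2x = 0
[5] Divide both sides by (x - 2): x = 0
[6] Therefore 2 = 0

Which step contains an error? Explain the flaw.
Step 5: Divide both sides by (x - 2): x = 0

Step 5 divides both sides by (x - 2). However, since x = 2, we have (x - 2) = 0. Division by zero is undefined, making this step invalid.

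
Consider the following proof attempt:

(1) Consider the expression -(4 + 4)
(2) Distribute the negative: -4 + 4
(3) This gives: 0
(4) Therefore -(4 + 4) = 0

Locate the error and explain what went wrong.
Step 2: Distribute the negative: -4 + 4

Step 2 incorrectly distributes the negative sign. The correct distribution is -(4 + 4) = -4 - 4 = -8. The negative must be applied to both terms, not just the first. The error treats -(4 + 4) as -4 + 4, which equals 0 instead of -8.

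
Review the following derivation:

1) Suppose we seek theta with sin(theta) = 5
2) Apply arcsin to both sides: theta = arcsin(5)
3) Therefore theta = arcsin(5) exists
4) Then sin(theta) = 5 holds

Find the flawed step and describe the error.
Step 2: Apply arcsin to both sides: theta = arcsin(5)

Step 2 applies arcsin to 5. However, arcsin(x) is only defined for x in [-1, 1] because sin(theta) can only produce values in that range. Since |5| > 1, arcsin(5) is undefined. There is no angle whose sine equals 5.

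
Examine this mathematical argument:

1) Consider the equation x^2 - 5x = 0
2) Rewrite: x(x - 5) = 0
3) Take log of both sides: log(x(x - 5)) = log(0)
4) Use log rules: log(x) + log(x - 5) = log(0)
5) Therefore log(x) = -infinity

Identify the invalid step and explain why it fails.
Step 3: Take log of both sides: log(x(x - 5)) = log(0)

Step 3 takes the logarithm of both sides, resulting in log(0) on the right side. The logarithm is only defined for positive numbers; log(0) is undefined (approaches negative infinity). This operation is invalid.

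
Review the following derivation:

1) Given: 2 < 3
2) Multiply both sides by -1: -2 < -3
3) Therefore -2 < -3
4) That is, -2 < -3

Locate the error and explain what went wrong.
Step 2: Multiply both sides by -1: -2 < -3

Step 2 multiplies both sides by -1 but fails to reverse the inequality sign. When multiplying (or dividing) an inequality by a negative number, the direction must be reversed. Since 2 < 3, we should get -2 > -3, i.e., -2 > -3.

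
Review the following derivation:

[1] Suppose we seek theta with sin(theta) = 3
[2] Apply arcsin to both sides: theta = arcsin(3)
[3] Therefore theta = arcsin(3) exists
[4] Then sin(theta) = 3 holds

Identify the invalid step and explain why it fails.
Step 2: Apply arcsin to both sides: theta = arcsin(3)

Step 2 applies arcsin to 3. However, arcsin(x) is only defined for x in [-1, 1] because sin(theta) can only produce values in that range. Since |3| > 1, arcsin(3) is undefined. There is no angle whose sine equals 3.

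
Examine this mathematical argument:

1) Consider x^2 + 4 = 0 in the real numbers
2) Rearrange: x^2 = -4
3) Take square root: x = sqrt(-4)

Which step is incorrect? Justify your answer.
Step 3: Take square root: x = sqrt(-4)

Step 3 takes the square root of -4, which is negative. In the real number system, the square root of a negative number is undefined. The equation x^2 + 4 = 0 has no real solutions. Square roots of negative numbers only exist in the complex numbers.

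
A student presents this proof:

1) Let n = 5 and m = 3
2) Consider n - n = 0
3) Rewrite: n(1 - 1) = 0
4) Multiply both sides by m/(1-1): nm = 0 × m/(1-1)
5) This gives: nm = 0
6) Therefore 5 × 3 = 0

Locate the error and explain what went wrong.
Step 4: Multiply both sides by m/(1-1): nm = 0 × m/(1-1)

Step 4 multiplies both sides by m/(1-1). However, 1-1 = 0, so this is multiplication by m/0, which is undefined. We cannot multiply by an undefined expression.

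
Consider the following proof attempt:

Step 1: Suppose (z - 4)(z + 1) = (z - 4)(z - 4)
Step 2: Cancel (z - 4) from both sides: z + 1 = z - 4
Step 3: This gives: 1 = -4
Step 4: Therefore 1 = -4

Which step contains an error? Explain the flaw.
Step 2: Cancel (z - 4) from both sides: z + 1 = z - 4

Step 2 cancels (z - 4) from both sides. This is only valid if (z - 4) ≠ 0, i.e., z ≠ 4. When z = 4, both sides equal zero regardless of the other factors. The correct approach requires considering z = 4 as a separate case.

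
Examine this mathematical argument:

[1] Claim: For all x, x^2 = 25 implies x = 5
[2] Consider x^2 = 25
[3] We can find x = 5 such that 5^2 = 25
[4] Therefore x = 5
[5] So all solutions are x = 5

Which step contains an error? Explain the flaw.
Step 4: Therefore x = 5

Step 4 incorrectly concludes that x = 5 is the only solution. The proof shows that x = 5 is A solution (existence), but does not show it is the ONLY solution (uniqueness). In fact, x = -5 is also a solution since (-5)^2 = 25. Finding one solution doesn't prove there are no others.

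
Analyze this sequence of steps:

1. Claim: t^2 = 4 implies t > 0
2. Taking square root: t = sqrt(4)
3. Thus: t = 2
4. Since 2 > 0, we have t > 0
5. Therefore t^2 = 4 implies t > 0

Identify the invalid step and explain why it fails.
Step 2: Taking square root: t = sqrt(4)

Step 2 takes the square root and assumes the positive root only. The equation t^2 = 4 actually has two solutions: t = 2 and t = -2. The proof silently assumes t > 0 without justification, then uses this assumption to conclude t > 0, which is circular. The counterexample t = -2 shows the claim is false.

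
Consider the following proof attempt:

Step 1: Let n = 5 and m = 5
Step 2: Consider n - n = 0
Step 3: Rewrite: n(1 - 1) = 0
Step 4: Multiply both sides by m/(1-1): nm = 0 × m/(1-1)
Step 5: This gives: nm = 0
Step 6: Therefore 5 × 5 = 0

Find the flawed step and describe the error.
Step 4: Multiply both sides by m/(1-1): nm = 0 × m/(1-1)

Step 4 multiplies both sides by m/(1-1). However, 1-1 = 0, so this is multiplication by m/0, which is undefined. We cannot multiply by an undefined expression.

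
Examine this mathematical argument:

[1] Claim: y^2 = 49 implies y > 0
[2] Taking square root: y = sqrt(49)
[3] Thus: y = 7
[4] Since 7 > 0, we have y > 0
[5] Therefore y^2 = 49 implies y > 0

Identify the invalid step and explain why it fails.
Step 2: Taking square root: y = sqrt(49)

Step 2 takes the square root and assumes the positive root only. The equation y^2 = 49 actually has two solutions: y = 7 and y = -7. The proof silently assumes y > 0 without justification, then uses this assumption to conclude y > 0, which is circular. The counterexample y = -7 shows the claim is false.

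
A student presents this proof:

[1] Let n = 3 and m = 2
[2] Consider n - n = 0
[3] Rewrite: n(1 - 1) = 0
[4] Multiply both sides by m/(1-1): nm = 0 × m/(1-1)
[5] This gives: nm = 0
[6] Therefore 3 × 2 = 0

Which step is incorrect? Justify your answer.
Step 4: Multiply both sides by m/(1-1): nm = 0 × m/(1-1)

Step 4 multiplies both sides by m/(1-1). However, 1-1 = 0, so this is multiplication by m/0, which is undefined. We cannot multiply by an undefined expression.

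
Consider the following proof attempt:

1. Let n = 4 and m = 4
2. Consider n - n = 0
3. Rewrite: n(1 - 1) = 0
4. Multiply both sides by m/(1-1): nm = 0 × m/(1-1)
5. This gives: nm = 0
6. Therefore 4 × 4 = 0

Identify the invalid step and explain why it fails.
Step 4: Multiply both sides by m/(1-1): nm = 0 × m/(1-1)

Step 4 multiplies both sides by m/(1-1). However, 1-1 = 0, so this is multiplication by m/0, which is undefined. We cannot multiply by an undefined expression.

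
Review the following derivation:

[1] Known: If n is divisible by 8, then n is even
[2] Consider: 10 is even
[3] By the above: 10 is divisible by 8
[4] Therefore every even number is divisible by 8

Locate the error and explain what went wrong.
Step 3: By the above: 10 is divisible by 8

Step 3 commits the fallacy of affirming the consequent. The known fact 'divisible by 8 → even' does NOT imply 'even → divisible by 8'. That would be the converse, which is false. For example, 10 is even but 10 ÷ 8 = 1.25, which is not an integer.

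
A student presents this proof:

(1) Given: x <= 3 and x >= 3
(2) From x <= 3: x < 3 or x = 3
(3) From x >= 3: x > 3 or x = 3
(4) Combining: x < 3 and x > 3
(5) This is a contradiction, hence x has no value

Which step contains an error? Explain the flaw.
Step 4: Combining: x < 3 and x > 3

Step 4 incorrectly combines the conditions. From x <= 3 and x >= 3, the intersection is x = 3. The error treats the 'or' cases as 'and' requirements. The correct conclusion is that x = 3 is the unique solution, not that no solution exists.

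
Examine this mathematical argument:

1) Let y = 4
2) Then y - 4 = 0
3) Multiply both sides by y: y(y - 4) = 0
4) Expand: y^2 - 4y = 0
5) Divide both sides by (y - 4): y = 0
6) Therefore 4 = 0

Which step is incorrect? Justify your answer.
Step 5: Divide both sides by (y - 4): y = 0

Step 5 divides both sides by (y - 4). However, since y = 4, we have (y - 4) = 0. Division by zero is undefined, making this step invalid.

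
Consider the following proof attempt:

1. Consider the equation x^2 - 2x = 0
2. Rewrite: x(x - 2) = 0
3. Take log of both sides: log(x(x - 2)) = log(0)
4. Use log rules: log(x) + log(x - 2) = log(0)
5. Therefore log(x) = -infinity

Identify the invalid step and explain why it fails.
Step 3: Take log of both sides: log(x(x - 2)) = log(0)

Step 3 takes the logarithm of both sides, resulting in log(0) on the right side. The logarithm is only defined for positive numbers; log(0) is undefined (approaches negative infinity). This operation is invalid.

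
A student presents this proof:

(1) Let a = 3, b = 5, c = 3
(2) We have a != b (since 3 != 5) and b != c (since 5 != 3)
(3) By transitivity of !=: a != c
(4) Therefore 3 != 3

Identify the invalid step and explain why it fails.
Step 3: By transitivity of !=: a != c

Step 3 incorrectly applies transitivity to the '!=' relation. Transitivity states: if a R b and b R c, then a R c. However, '!=' is not transitive. Counterexample: 3 != 5 and 5 != 3, but 3 = 3 (both equal 3). Transitivity holds for relations like <, <=, =, but not for !=.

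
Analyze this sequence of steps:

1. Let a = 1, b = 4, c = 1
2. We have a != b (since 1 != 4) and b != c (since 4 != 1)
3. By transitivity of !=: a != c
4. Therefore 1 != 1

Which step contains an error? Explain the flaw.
Step 3: By transitivity of !=: a != c

Step 3 incorrectly applies transitivity to the '!=' relation. Transitivity states: if a R b and b R c, then a R c. However, '!=' is not transitive. Counterexample: 1 != 4 and 4 != 1, but 1 = 1 (both equal 1). Transitivity holds for relations like <, <=, =, but not for !=.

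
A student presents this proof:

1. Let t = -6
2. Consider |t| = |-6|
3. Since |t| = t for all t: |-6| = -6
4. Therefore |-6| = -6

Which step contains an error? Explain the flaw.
Step 3: Since |t| = t for all t: |-6| = -6

Step 3 incorrectly states that |t| = t for all t. The correct definition is |t| = t when t >= 0, and |t| = -t when t < 0. Since -6 < 0, we have |-6| = -(-6) = 6, not -6.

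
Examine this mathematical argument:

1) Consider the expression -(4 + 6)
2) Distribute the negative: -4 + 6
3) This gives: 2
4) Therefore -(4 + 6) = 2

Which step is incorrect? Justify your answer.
Step 2: Distribute the negative: -4 + 6

Step 2 incorrectly distributes the negative sign. The correct distribution is -(4 + 6) = -4 - 6 = -10. The negative must be applied to both terms, not just the first. The error treats -(4 + 6) as -4 + 6, which equals 2 instead of -10.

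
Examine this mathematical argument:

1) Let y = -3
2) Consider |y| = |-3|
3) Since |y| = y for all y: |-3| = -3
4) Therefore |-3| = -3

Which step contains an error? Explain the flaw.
Step 3: Since |y| = y for all y: |-3| = -3

Step 3 incorrectly states that |y| = y for all y. The correct definition is |y| = y when y >= 0, and |y| = -y when y < 0. Since -3 < 0, we have |-3| = -(-3) = 3, not -3.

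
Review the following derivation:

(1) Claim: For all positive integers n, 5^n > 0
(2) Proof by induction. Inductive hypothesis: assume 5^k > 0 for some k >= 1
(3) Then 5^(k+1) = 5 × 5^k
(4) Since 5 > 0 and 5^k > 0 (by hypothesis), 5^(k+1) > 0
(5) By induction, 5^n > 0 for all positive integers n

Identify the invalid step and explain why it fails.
Step 5: By induction, 5^n > 0 for all positive integers n

Step 5 concludes the proof by induction, but no base case was ever established. A valid induction proof requires: (1) a base case proving 5^1 > 0, and (2) an inductive step showing IF 5^k > 0 THEN 5^(k+1) > 0. Steps 2-4 correctly establish the inductive step, but without the base case the conclusion in step 5 does not follow.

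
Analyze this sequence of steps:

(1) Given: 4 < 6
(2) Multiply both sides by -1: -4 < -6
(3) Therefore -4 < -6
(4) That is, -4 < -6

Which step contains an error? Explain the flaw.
Step 2: Multiply both sides by -1: -4 < -6

Step 2 multiplies both sides by -1 but fails to reverse the inequality sign. When multiplying (or dividing) an inequality by a negative number, the direction must be reversed. Since 4 < 6, we should get -4 > -6, i.e., -4 > -6.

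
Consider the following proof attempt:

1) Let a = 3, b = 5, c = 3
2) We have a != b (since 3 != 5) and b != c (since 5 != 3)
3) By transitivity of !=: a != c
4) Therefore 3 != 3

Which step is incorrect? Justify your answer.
Step 3: By transitivity of !=: a != c

Step 3 incorrectly applies transitivity to the '!=' relation. Transitivity states: if a R b and b R c, then a R c. However, '!=' is not transitive. Counterexample: 3 != 5 and 5 != 3, but 3 = 3 (both equal 3). Transitivity holds for relations like <, <=, =, but not for !=.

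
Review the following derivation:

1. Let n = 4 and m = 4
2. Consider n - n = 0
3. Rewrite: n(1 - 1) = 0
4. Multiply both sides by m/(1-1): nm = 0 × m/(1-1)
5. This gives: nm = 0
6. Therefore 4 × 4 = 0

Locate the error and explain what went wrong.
Step 4: Multiply both sides by m/(1-1): nm = 0 × m/(1-1)

Step 4 multiplies both sides by m/(1-1). However, 1-1 = 0, so this is multiplication by m/0, which is undefined. We cannot multiply by an undefined expression.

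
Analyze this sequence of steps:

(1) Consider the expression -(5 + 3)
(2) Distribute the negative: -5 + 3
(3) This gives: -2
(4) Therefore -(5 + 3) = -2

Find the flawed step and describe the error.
Step 2: Distribute the negative: -5 + 3

Step 2 incorrectly distributes the negative sign. The correct distribution is -(5 + 3) = -5 - 3 = -8. The negative must be applied to both terms, not just the first. The error treats -(5 + 3) as -5 + 3, which equals -2 instead of -8.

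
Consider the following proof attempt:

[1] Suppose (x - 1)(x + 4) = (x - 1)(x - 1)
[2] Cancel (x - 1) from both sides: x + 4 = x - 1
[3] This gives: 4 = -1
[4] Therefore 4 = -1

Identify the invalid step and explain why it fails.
Step 2: Cancel (x - 1) from both sides: x + 4 = x - 1

Step 2 cancels (x - 1) from both sides. This is only valid if (x - 1) ≠ 0, i.e., x ≠ 1. When x = 1, both sides equal zero regardless of the other factors. The correct approach requires considering x = 1 as a separate case.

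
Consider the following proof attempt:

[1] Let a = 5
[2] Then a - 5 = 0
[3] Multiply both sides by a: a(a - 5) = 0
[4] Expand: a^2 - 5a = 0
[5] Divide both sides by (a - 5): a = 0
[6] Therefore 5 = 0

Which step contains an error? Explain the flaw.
Step 5: Divide both sides by (a - 5): a = 0

Step 5 divides both sides by (a - 5). However, since a = 5, we have (a - 5) = 0. Division by zero is undefined, making this step invalid.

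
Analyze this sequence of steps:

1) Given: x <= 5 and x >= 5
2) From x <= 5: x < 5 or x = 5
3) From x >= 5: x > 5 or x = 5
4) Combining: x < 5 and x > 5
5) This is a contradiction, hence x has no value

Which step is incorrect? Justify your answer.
Step 4: Combining: x < 5 and x > 5

Step 4 incorrectly combines the conditions. From x <= 5 and x >= 5, the intersection is x = 5. The error treats the 'or' cases as 'and' requirements. The correct conclusion is that x = 5 is the unique solution, not that no solution exists.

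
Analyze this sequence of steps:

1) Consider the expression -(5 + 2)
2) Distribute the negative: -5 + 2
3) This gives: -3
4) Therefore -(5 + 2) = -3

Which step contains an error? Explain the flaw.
Step 2: Distribute the negative: -5 + 2

Step 2 incorrectly distributes the negative sign. The correct distribution is -(5 + 2) = -5 - 2 = -7. The negative must be applied to both terms, not just the first. The error treats -(5 + 2) as -5 + 2, which equals -3 instead of -7.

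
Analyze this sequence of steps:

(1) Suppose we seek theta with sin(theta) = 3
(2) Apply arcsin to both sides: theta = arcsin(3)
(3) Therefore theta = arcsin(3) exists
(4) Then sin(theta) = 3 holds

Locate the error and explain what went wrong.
Step 2: Apply arcsin to both sides: theta = arcsin(3)

Step 2 applies arcsin to 3. However, arcsin(x) is only defined for x in [-1, 1] because sin(theta) can only produce values in that range. Since |3| > 1, arcsin(3) is undefined. There is no angle whose sine equals 3.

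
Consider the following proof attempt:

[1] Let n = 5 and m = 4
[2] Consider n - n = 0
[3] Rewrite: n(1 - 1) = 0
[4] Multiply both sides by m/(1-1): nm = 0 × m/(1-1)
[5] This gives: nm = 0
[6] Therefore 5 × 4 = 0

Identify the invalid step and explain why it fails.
Step 4: Multiply both sides by m/(1-1): nm = 0 × m/(1-1)

Step 4 multiplies both sides by m/(1-1). However, 1-1 = 0, so this is multiplication by m/0, which is undefined. We cannot multiply by an undefined expression.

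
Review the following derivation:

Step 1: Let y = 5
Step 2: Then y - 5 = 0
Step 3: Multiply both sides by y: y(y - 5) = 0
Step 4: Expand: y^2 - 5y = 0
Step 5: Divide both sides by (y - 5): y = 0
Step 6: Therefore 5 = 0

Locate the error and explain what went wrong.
Step 5: Divide both sides by (y - 5): y = 0

Step 5 divides both sides by (y - 5). However, since y = 5, we have (y - 5) = 0. Division by zero is undefined, making this step invalid.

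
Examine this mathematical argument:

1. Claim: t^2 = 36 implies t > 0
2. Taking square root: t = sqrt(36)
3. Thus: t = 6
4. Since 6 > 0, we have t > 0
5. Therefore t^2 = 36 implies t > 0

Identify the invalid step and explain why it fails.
Step 2: Taking square root: t = sqrt(36)

Step 2 takes the square root and assumes the positive root only. The equation t^2 = 36 actually has two solutions: t = 6 and t = -6. The proof silently assumes t > 0 without justification, then uses this assumption to conclude t > 0, which is circular. The counterexample t = -6 shows the claim is false.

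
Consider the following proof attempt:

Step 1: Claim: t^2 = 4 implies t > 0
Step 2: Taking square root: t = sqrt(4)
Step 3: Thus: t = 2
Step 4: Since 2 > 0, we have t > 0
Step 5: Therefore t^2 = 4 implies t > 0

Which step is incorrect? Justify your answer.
Step 2: Taking square root: t = sqrt(4)

Step 2 takes the square root and assumes the positive root only. The equation t^2 = 4 actually has two solutions: t = 2 and t = -2. The proof silently assumes t > 0 without justification, then uses this assumption to conclude t > 0, which is circular. The counterexample t = -2 shows the claim is false.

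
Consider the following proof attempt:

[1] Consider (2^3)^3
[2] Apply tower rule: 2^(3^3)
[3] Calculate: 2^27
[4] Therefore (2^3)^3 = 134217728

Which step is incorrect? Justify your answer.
Step 2: Apply tower rule: 2^(3^3)

Step 2 incorrectly states that (a^b)^c = a^(b^c). The correct rule is (a^b)^c = a^(b×c). The actual value is (2^3)^3 = 2^9 = 512, not 2^27 = 134217728.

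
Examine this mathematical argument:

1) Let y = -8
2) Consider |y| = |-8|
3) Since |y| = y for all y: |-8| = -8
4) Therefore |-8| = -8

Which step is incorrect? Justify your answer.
Step 3: Since |y| = y for all y: |-8| = -8

Step 3 incorrectly states that |y| = y for all y. The correct definition is |y| = y when y >= 0, and |y| = -y when y < 0. Since -8 < 0, we have |-8| = -(-8) = 8, not -8.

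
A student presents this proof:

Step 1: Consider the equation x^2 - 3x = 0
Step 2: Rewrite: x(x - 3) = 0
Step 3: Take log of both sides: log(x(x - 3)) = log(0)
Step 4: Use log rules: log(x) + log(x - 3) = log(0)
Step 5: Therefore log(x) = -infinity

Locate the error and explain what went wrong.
Step 3: Take log of both sides: log(x(x - 3)) = log(0)

Step 3 takes the logarithm of both sides, resulting in log(0) on the right side. The logarithm is only defined for positive numbers; log(0) is undefined (approaches negative infinity). This operation is invalid.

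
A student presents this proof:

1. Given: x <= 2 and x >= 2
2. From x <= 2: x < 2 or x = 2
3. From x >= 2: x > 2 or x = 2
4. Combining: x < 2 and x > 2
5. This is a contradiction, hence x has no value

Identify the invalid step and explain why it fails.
Step 4: Combining: x < 2 and x > 2

Step 4 incorrectly combines the conditions. From x <= 2 and x >= 2, the intersection is x = 2. The error treats the 'or' cases as 'and' requirements. The correct conclusion is that x = 2 is the unique solution, not that no solution exists.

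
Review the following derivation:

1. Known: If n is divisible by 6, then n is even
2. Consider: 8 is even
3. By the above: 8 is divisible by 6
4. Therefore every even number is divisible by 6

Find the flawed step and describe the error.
Step 3: By the above: 8 is divisible by 6

Step 3 commits the fallacy of affirming the consequent. The known fact 'divisible by 6 → even' does NOT imply 'even → divisible by 6'. That would be the converse, which is false. For example, 8 is even but 8 ÷ 6 = 1.33, which is not an integer.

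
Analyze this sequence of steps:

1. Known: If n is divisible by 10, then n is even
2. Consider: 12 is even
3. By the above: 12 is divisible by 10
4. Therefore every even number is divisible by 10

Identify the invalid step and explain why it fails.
Step 3: By the above: 12 is divisible by 10

Step 3 commits the fallacy of affirming the consequent. The known fact 'divisible by 10 → even' does NOT imply 'even → divisible by 10'. That would be the converse, which is false. For example, 12 is even but 12 ÷ 10 = 1.20, which is not an integer.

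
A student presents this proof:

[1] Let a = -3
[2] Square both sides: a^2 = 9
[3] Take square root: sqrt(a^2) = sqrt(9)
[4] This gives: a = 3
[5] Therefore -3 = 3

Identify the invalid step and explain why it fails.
Step 4: This gives: a = 3

Step 4 incorrectly states that sqrt(a^2) = a. The correct identity is sqrt(a^2) = |a|. Since a = -3 < 0, we have sqrt(a^2) = |-3| = 3, not a = -3.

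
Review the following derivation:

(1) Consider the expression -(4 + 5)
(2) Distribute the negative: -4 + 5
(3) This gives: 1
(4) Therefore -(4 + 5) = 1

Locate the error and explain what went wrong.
Step 2: Distribute the negative: -4 + 5

Step 2 incorrectly distributes the negative sign. The correct distribution is -(4 + 5) = -4 - 5 = -9. The negative must be applied to both terms, not just the first. The error treats -(4 + 5) as -4 + 5, which equals 1 instead of -9.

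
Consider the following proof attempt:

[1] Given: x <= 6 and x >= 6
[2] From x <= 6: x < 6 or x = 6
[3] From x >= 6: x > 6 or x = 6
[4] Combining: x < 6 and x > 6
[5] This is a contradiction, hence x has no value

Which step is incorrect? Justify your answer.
Step 4: Combining: x < 6 and x > 6

Step 4 incorrectly combines the conditions. From x <= 6 and x >= 6, the intersection is x = 6. The error treats the 'or' cases as 'and' requirements. The correct conclusion is that x = 6 is the unique solution, not that no solution exists.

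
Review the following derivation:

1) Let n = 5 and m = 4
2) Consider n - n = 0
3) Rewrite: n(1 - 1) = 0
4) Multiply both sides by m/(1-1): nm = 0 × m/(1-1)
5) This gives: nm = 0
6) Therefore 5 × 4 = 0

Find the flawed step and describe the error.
Step 4: Multiply both sides by m/(1-1): nm = 0 × m/(1-1)

Step 4 multiplies both sides by m/(1-1). However, 1-1 = 0, so this is multiplication by m/0, which is undefined. We cannot multiply by an undefined expression.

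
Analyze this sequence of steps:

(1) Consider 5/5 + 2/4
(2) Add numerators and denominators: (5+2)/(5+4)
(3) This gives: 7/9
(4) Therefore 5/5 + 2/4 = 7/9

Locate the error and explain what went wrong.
Step 2: Add numerators and denominators: (5+2)/(5+4)

Step 2 incorrectly adds fractions by separately adding numerators and denominators. This is wrong. The correct method requires a common denominator: 5/5 + 2/4 = (5×4 + 2×5)/(5×4) = 30/20 = 3/2. The method used gives 7/9, which is different.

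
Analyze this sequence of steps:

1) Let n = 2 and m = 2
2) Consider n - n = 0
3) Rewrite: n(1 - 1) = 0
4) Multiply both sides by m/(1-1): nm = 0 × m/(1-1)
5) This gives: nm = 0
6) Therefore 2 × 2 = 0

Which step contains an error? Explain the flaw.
Step 4: Multiply both sides by m/(1-1): nm = 0 × m/(1-1)

Step 4 multiplies both sides by m/(1-1). However, 1-1 = 0, so this is multiplication by m/0, which is undefined. We cannot multiply by an undefined expression.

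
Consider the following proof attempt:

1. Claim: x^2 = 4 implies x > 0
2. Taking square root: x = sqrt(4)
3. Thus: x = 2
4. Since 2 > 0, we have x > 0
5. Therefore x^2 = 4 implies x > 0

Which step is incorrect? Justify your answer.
Step 2: Taking square root: x = sqrt(4)

Step 2 takes the square root and assumes the positive root only. The equation x^2 = 4 actually has two solutions: x = 2 and x = -2. The proof silently assumes x > 0 without justification, then uses this assumption to conclude x > 0, which is circular. The counterexample x = -2 shows the claim is false.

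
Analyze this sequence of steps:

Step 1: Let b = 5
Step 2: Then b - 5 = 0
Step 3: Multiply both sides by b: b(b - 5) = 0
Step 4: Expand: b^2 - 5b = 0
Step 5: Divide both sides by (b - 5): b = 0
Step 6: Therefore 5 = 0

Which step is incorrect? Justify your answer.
Step 5: Divide both sides by (b - 5): b = 0

Step 5 divides both sides by (b - 5). However, since b = 5, we have (b - 5) = 0. Division by zero is undefined, making this step invalid.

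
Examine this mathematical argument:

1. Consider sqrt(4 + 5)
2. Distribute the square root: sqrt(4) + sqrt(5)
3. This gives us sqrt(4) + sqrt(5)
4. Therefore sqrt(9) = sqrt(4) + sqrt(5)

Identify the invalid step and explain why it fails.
Step 2: Distribute the square root: sqrt(4) + sqrt(5)

Step 2 incorrectly 'distributes' the square root over addition. The square root function does not distribute: sqrt(a + b) ≠ sqrt(a) + sqrt(b). In fact, sqrt(4 + 5) = sqrt(9) ≈ 3.0000, while sqrt(4) + sqrt(5) ≈ 4.2361.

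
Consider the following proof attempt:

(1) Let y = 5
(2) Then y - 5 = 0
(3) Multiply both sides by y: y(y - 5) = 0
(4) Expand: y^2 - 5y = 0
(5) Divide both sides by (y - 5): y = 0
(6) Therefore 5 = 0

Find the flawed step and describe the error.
Step 5: Divide both sides by (y - 5): y = 0

Step 5 divides both sides by (y - 5). However, since y = 5, we have (y - 5) = 0. Division by zero is undefined, making this step invalid.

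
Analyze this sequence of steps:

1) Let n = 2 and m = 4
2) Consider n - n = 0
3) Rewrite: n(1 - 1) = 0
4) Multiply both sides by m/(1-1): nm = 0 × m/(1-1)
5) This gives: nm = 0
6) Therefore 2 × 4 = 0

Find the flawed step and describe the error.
Step 4: Multiply both sides by m/(1-1): nm = 0 × m/(1-1)

Step 4 multiplies both sides by m/(1-1). However, 1-1 = 0, so this is multiplication by m/0, which is undefined. We cannot multiply by an undefined expression.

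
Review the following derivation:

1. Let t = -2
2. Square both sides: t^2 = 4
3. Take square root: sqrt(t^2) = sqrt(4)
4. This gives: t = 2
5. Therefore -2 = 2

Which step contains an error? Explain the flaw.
Step 4: This gives: t = 2

Step 4 incorrectly states that sqrt(t^2) = t. The correct identity is sqrt(t^2) = |t|. Since t = -2 < 0, we have sqrt(t^2) = |-2| = 2, not t = -2.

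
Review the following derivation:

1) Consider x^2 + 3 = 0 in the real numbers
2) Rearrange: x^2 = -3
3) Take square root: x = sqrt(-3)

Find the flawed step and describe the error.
Step 3: Take square root: x = sqrt(-3)

Step 3 takes the square root of -3, which is negative. In the real number system, the square root of a negative number is undefined. The equation x^2 + 3 = 0 has no real solutions. Square roots of negative numbers only exist in the complex numbers.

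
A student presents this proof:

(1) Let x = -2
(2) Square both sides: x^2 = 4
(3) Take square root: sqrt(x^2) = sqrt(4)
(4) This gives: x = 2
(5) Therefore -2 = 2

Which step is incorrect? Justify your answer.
Step 4: This gives: x = 2

Step 4 incorrectly states that sqrt(x^2) = x. The correct identity is sqrt(x^2) = |x|. Since x = -2 < 0, we have sqrt(x^2) = |-2| = 2, not x = -2.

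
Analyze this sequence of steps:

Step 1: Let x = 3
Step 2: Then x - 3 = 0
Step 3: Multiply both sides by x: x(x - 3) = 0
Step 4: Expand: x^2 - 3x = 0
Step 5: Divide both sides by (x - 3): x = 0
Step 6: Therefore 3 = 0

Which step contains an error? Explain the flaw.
Step 5: Divide both sides by (x - 3): x = 0

Step 5 divides both sides by (x - 3). However, since x = 3, we have (x - 3) = 0. Division by zero is undefined, making this step invalid.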